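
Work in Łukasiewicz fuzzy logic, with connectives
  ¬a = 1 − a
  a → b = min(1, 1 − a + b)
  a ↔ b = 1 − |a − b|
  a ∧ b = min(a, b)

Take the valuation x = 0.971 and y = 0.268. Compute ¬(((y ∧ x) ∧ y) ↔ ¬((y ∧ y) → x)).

y ∧ x = min(0.268, 0.971) = 0.268
(y ∧ x) ∧ y = min(0.268, 0.268) = 0.268
y ∧ y = min(0.268, 0.268) = 0.268
(y ∧ y) → x = min(1, 1 − 0.268 + 0.971) = min(1, 1.703) = 1.000
¬((y ∧ y) → x) = 1 − 1.000 = 0.000
((y ∧ x) ∧ y) ↔ ¬((y ∧ y) → x) = 1 − |0.268 − 0.000| = 1 − 0.268 = 0.732
¬(((y ∧ x) ∧ y) ↔ ¬((y ∧ y) → x)) = 1 − 0.732 = 0.268

0.268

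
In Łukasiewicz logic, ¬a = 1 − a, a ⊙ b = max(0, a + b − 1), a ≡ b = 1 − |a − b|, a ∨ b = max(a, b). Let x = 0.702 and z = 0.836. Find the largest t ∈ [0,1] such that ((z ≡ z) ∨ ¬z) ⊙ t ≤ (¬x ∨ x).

z ≡ z = 1 − |0.836 − 0.836| = 1 − 0.000 = 1.000
¬z = 1 − 0.836 = 0.164
(z ≡ z) ∨ ¬z = max(1.000, 0.164) = 1.000
So the left factor is (z ≡ z) ∨ ¬z = 1.000.
¬x = 1 − 0.702 = 0.298
¬x ∨ x = max(0.298, 0.702) = 0.702
So the right-hand bound is ¬x ∨ x = 0.702.
The residuum of the Łukasiewicz t-norm gives the supremum: min(1, 1 − 1.000 + 0.702).
1 − 1.000 + 0.702 = 0.702, so t = min(1, 0.702) = 0.702.
Check: 1.000 ⊙ 0.702 = max(0, 0.702) = 0.702 ≤ 0.702.

0.702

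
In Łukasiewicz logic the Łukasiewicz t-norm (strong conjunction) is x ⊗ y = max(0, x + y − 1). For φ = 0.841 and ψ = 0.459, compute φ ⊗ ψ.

0.300

φ ⊗ ψ = max(0, 0.841 + 0.459 − 1) = max(0, 0.300) = 0.300
For comparison, the Gödel (minimum) t-norm min(x, y) would give 0.459.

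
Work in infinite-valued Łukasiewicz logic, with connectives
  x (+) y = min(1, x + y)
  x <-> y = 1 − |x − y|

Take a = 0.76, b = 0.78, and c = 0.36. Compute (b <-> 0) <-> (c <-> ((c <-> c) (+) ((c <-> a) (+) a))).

0.86

b <-> 0 = 1 − |0.78 − 0.00| = 1 − 0.78 = 0.22
c <-> c = 1 − |0.36 − 0.36| = 1 − 0.00 = 1.00
c <-> a = 1 − |0.36 − 0.76| = 1 − 0.40 = 0.60
(c <-> a) (+) a = min(1, 0.60 + 0.76) = min(1, 1.36) = 1.00
(c <-> c) (+) ((c <-> a) (+) a) = min(1, 1.00 + 1.00) = min(1, 2.00) = 1.00
c <-> ((c <-> c) (+) ((c <-> a) (+) a)) = 1 − |0.36 − 1.00| = 1 − 0.64 = 0.36
(b <-> 0) <-> (c <-> ((c <-> c) (+) ((c <-> a) (+) a))) = 1 − |0.22 − 0.36| = 1 − 0.14 = 0.86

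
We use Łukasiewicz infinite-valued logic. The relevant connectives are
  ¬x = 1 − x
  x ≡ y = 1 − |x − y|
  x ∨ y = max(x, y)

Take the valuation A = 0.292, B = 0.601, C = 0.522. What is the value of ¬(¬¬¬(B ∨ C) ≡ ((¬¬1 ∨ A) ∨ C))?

0.601

B ∨ C = max(0.601, 0.522) = 0.601
¬(B ∨ C) = 1 − 0.601 = 0.399
¬¬(B ∨ C) = 1 − 0.399 = 0.601
¬¬¬(B ∨ C) = 1 − 0.601 = 0.399
¬1 = 1 − 1.000 = 0.000
¬¬1 = 1 − 0.000 = 1.000
¬¬1 ∨ A = max(1.000, 0.292) = 1.000
(¬¬1 ∨ A) ∨ C = max(1.000, 0.522) = 1.000
¬¬¬(B ∨ C) ≡ ((¬¬1 ∨ A) ∨ C) = 1 − |0.399 − 1.000| = 1 − 0.601 = 0.399
¬(¬¬¬(B ∨ C) ≡ ((¬¬1 ∨ A) ∨ C)) = 1 − 0.399 = 0.601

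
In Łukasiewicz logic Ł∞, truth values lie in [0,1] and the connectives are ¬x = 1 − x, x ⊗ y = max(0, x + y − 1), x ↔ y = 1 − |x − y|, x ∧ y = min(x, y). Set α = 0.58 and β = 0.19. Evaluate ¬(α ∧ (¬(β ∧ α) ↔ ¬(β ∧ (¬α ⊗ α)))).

0.42

β ∧ α = min(0.19, 0.58) = 0.19
¬(β ∧ α) = 1 − 0.19 = 0.81
¬α = 1 − 0.58 = 0.42
¬α ⊗ α = max(0, 0.42 + 0.58 − 1) = max(0, 0.00) = 0.00
β ∧ (¬α ⊗ α) = min(0.19, 0.00) = 0.00
¬(β ∧ (¬α ⊗ α)) = 1 − 0.00 = 1.00
¬(β ∧ α) ↔ ¬(β ∧ (¬α ⊗ α)) = 1 − |0.81 − 1.00| = 1 − 0.19 = 0.81
α ∧ (¬(β ∧ α) ↔ ¬(β ∧ (¬α ⊗ α))) = min(0.58, 0.81) = 0.58
¬(α ∧ (¬(β ∧ α) ↔ ¬(β ∧ (¬α ⊗ α)))) = 1 − 0.58 = 0.42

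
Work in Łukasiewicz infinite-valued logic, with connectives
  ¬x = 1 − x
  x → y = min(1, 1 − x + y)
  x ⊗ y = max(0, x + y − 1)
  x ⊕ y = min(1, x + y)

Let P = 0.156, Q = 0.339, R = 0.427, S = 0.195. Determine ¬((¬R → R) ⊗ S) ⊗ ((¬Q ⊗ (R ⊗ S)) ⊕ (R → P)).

¬R = 1 − 0.427 = 0.573
¬R → R = min(1, 1 − 0.573 + 0.427) = min(1, 0.854) = 0.854
(¬R → R) ⊗ S = max(0, 0.854 + 0.195 − 1) = max(0, 0.049) = 0.049
¬((¬R → R) ⊗ S) = 1 − 0.049 = 0.951
¬Q = 1 − 0.339 = 0.661
R ⊗ S = max(0, 0.427 + 0.195 − 1) = max(0, -0.378) = 0.000
¬Q ⊗ (R ⊗ S) = max(0, 0.661 + 0.000 − 1) = max(0, -0.339) = 0.000
R → P = min(1, 1 − 0.427 + 0.156) = min(1, 0.729) = 0.729
(¬Q ⊗ (R ⊗ S)) ⊕ (R → P) = min(1, 0.000 + 0.729) = min(1, 0.729) = 0.729
¬((¬R → R) ⊗ S) ⊗ ((¬Q ⊗ (R ⊗ S)) ⊕ (R → P)) = max(0, 0.951 + 0.729 − 1) = max(0, 0.680) = 0.680

0.680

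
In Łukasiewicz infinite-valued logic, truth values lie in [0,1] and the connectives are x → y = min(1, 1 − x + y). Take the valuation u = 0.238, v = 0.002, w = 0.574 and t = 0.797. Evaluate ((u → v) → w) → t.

u → v = min(1, 1 − 0.238 + 0.002) = min(1, 0.764) = 0.764
(u → v) → w = min(1, 1 − 0.764 + 0.574) = min(1, 0.810) = 0.810
((u → v) → w) → t = min(1, 1 − 0.810 + 0.797) = min(1, 0.987) = 0.987

0.987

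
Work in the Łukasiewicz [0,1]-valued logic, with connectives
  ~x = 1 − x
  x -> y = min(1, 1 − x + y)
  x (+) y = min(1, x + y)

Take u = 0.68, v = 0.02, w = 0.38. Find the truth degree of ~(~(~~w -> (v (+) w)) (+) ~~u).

0.32

~w = 1 − 0.38 = 0.62
~~w = 1 − 0.62 = 0.38
v (+) w = min(1, 0.02 + 0.38) = min(1, 0.40) = 0.40
~~w -> (v (+) w) = min(1, 1 − 0.38 + 0.40) = min(1, 1.02) = 1.00
~(~~w -> (v (+) w)) = 1 − 1.00 = 0.00
~u = 1 − 0.68 = 0.32
~~u = 1 − 0.32 = 0.68
~(~~w -> (v (+) w)) (+) ~~u = min(1, 0.00 + 0.68) = min(1, 0.68) = 0.68
~(~(~~w -> (v (+) w)) (+) ~~u) = 1 − 0.68 = 0.32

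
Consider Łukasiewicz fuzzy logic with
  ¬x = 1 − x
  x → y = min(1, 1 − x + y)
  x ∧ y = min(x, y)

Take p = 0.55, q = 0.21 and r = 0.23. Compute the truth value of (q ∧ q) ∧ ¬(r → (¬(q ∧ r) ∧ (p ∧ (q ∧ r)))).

0.02

q ∧ q = min(0.21, 0.21) = 0.21
q ∧ r = min(0.21, 0.23) = 0.21
¬(q ∧ r) = 1 − 0.21 = 0.79
p ∧ (q ∧ r) = min(0.55, 0.21) = 0.21
¬(q ∧ r) ∧ (p ∧ (q ∧ r)) = min(0.79, 0.21) = 0.21
r → (¬(q ∧ r) ∧ (p ∧ (q ∧ r))) = min(1, 1 − 0.23 + 0.21) = min(1, 0.98) = 0.98
¬(r → (¬(q ∧ r) ∧ (p ∧ (q ∧ r)))) = 1 − 0.98 = 0.02
(q ∧ q) ∧ ¬(r → (¬(q ∧ r) ∧ (p ∧ (q ∧ r)))) = min(0.21, 0.02) = 0.02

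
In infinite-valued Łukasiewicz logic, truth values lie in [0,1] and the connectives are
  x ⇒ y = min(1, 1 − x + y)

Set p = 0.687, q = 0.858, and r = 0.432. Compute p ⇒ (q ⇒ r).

q ⇒ r = min(1, 1 − 0.858 + 0.432) = min(1, 0.574) = 0.574
p ⇒ (q ⇒ r) = min(1, 1 − 0.687 + 0.574) = min(1, 0.887) = 0.887

0.887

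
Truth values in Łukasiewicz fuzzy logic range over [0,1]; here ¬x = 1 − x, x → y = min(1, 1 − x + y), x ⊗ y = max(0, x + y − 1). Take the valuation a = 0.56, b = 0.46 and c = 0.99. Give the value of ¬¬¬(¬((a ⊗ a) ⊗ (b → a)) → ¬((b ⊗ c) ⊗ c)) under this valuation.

0.32

a ⊗ a = max(0, 0.56 + 0.56 − 1) = max(0, 0.12) = 0.12
b → a = min(1, 1 − 0.46 + 0.56) = min(1, 1.10) = 1.00
(a ⊗ a) ⊗ (b → a) = max(0, 0.12 + 1.00 − 1) = max(0, 0.12) = 0.12
¬((a ⊗ a) ⊗ (b → a)) = 1 − 0.12 = 0.88
b ⊗ c = max(0, 0.46 + 0.99 − 1) = max(0, 0.45) = 0.45
(b ⊗ c) ⊗ c = max(0, 0.45 + 0.99 − 1) = max(0, 0.44) = 0.44
¬((b ⊗ c) ⊗ c) = 1 − 0.44 = 0.56
¬((a ⊗ a) ⊗ (b → a)) → ¬((b ⊗ c) ⊗ c) = min(1, 1 − 0.88 + 0.56) = min(1, 0.68) = 0.68
¬(¬((a ⊗ a) ⊗ (b → a)) → ¬((b ⊗ c) ⊗ c)) = 1 − 0.68 = 0.32
¬¬(¬((a ⊗ a) ⊗ (b → a)) → ¬((b ⊗ c) ⊗ c)) = 1 − 0.32 = 0.68
¬¬¬(¬((a ⊗ a) ⊗ (b → a)) → ¬((b ⊗ c) ⊗ c)) = 1 − 0.68 = 0.32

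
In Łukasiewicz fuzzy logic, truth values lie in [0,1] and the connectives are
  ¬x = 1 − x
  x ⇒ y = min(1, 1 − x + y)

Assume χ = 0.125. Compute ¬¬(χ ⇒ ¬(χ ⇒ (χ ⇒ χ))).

0.875

χ ⇒ χ = min(1, 1 − 0.125 + 0.125) = min(1, 1.000) = 1.000
χ ⇒ (χ ⇒ χ) = min(1, 1 − 0.125 + 1.000) = min(1, 1.875) = 1.000
¬(χ ⇒ (χ ⇒ χ)) = 1 − 1.000 = 0.000
χ ⇒ ¬(χ ⇒ (χ ⇒ χ)) = min(1, 1 − 0.125 + 0.000) = min(1, 0.875) = 0.875
¬(χ ⇒ ¬(χ ⇒ (χ ⇒ χ))) = 1 − 0.875 = 0.125
¬¬(χ ⇒ ¬(χ ⇒ (χ ⇒ χ))) = 1 − 0.125 = 0.875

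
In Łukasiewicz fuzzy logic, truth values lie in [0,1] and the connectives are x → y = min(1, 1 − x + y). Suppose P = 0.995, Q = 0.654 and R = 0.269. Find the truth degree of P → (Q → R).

0.620

Q → R = min(1, 1 − 0.654 + 0.269) = min(1, 0.615) = 0.615
P → (Q → R) = min(1, 1 − 0.995 + 0.615) = min(1, 0.620) = 0.620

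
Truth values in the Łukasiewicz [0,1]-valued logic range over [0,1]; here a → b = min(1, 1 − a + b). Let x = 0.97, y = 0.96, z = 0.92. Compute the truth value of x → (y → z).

y → z = min(1, 1 − 0.96 + 0.92) = min(1, 0.96) = 0.96
x → (y → z) = min(1, 1 − 0.97 + 0.96) = min(1, 0.99) = 0.99

0.99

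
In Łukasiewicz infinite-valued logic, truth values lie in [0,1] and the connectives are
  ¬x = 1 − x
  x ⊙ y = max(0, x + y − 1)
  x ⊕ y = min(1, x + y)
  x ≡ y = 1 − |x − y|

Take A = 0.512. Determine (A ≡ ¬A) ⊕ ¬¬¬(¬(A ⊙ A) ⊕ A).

¬A = 1 − 0.512 = 0.488
A ≡ ¬A = 1 − |0.512 − 0.488| = 1 − 0.024 = 0.976
A ⊙ A = max(0, 0.512 + 0.512 − 1) = max(0, 0.024) = 0.024
¬(A ⊙ A) = 1 − 0.024 = 0.976
¬(A ⊙ A) ⊕ A = min(1, 0.976 + 0.512) = min(1, 1.488) = 1.000
¬(¬(A ⊙ A) ⊕ A) = 1 − 1.000 = 0.000
¬¬(¬(A ⊙ A) ⊕ A) = 1 − 0.000 = 1.000
¬¬¬(¬(A ⊙ A) ⊕ A) = 1 − 1.000 = 0.000
(A ≡ ¬A) ⊕ ¬¬¬(¬(A ⊙ A) ⊕ A) = min(1, 0.976 + 0.000) = min(1, 0.976) = 0.976

0.976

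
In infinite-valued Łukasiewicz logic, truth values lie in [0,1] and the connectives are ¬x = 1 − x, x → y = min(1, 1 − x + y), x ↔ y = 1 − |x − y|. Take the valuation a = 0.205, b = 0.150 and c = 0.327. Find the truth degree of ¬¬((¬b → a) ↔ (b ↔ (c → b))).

¬b = 1 − 0.150 = 0.850
¬b → a = min(1, 1 − 0.850 + 0.205) = min(1, 0.355) = 0.355
c → b = min(1, 1 − 0.327 + 0.150) = min(1, 0.823) = 0.823
b ↔ (c → b) = 1 − |0.150 − 0.823| = 1 − 0.673 = 0.327
(¬b → a) ↔ (b ↔ (c → b)) = 1 − |0.355 − 0.327| = 1 − 0.028 = 0.972
¬((¬b → a) ↔ (b ↔ (c → b))) = 1 − 0.972 = 0.028
¬¬((¬b → a) ↔ (b ↔ (c → b))) = 1 − 0.028 = 0.972

0.972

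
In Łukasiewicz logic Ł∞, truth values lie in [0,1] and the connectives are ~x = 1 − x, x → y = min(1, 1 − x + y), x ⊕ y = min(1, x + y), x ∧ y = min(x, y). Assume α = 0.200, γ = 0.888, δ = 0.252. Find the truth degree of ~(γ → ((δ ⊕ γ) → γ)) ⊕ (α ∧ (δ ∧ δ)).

0.200

δ ⊕ γ = min(1, 0.252 + 0.888) = min(1, 1.140) = 1.000
(δ ⊕ γ) → γ = min(1, 1 − 1.000 + 0.888) = min(1, 0.888) = 0.888
γ → ((δ ⊕ γ) → γ) = min(1, 1 − 0.888 + 0.888) = min(1, 1.000) = 1.000
~(γ → ((δ ⊕ γ) → γ)) = 1 − 1.000 = 0.000
δ ∧ δ = min(0.252, 0.252) = 0.252
α ∧ (δ ∧ δ) = min(0.200, 0.252) = 0.200
~(γ → ((δ ⊕ γ) → γ)) ⊕ (α ∧ (δ ∧ δ)) = min(1, 0.000 + 0.200) = min(1, 0.200) = 0.200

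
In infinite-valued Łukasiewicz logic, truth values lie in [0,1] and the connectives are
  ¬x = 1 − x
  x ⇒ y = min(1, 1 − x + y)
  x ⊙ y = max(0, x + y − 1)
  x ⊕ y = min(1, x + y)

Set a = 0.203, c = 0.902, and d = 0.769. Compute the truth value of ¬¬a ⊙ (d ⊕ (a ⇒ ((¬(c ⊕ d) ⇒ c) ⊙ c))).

0.203

¬a = 1 − 0.203 = 0.797
¬¬a = 1 − 0.797 = 0.203
c ⊕ d = min(1, 0.902 + 0.769) = min(1, 1.671) = 1.000
¬(c ⊕ d) = 1 − 1.000 = 0.000
¬(c ⊕ d) ⇒ c = min(1, 1 − 0.000 + 0.902) = min(1, 1.902) = 1.000
(¬(c ⊕ d) ⇒ c) ⊙ c = max(0, 1.000 + 0.902 − 1) = max(0, 0.902) = 0.902
a ⇒ ((¬(c ⊕ d) ⇒ c) ⊙ c) = min(1, 1 − 0.203 + 0.902) = min(1, 1.699) = 1.000
d ⊕ (a ⇒ ((¬(c ⊕ d) ⇒ c) ⊙ c)) = min(1, 0.769 + 1.000) = min(1, 1.769) = 1.000
¬¬a ⊙ (d ⊕ (a ⇒ ((¬(c ⊕ d) ⇒ c) ⊙ c))) = max(0, 0.203 + 1.000 − 1) = max(0, 0.203) = 0.203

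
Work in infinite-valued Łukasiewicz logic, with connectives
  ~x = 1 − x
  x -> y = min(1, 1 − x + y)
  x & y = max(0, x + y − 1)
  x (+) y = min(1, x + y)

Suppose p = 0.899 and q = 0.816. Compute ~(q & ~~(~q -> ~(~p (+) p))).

~q = 1 − 0.816 = 0.184
~p = 1 − 0.899 = 0.101
~p (+) p = min(1, 0.101 + 0.899) = min(1, 1.000) = 1.000
~(~p (+) p) = 1 − 1.000 = 0.000
~q -> ~(~p (+) p) = min(1, 1 − 0.184 + 0.000) = min(1, 0.816) = 0.816
~(~q -> ~(~p (+) p)) = 1 − 0.816 = 0.184
~~(~q -> ~(~p (+) p)) = 1 − 0.184 = 0.816
q & ~~(~q -> ~(~p (+) p)) = max(0, 0.816 + 0.816 − 1) = max(0, 0.632) = 0.632
~(q & ~~(~q -> ~(~p (+) p))) = 1 − 0.632 = 0.368

0.368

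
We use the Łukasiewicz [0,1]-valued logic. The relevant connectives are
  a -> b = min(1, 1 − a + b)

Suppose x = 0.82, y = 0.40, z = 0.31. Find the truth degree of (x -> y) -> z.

x -> y = min(1, 1 − 0.82 + 0.40) = min(1, 0.58) = 0.58
(x -> y) -> z = min(1, 1 − 0.58 + 0.31) = min(1, 0.73) = 0.73

0.73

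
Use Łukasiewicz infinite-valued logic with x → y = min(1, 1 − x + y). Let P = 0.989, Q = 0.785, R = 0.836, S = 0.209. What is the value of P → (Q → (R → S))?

R → S = min(1, 1 − 0.836 + 0.209) = min(1, 0.373) = 0.373
Q → (R → S) = min(1, 1 − 0.785 + 0.373) = min(1, 0.588) = 0.588
P → (Q → (R → S)) = min(1, 1 − 0.989 + 0.588) = min(1, 0.599) = 0.599

0.599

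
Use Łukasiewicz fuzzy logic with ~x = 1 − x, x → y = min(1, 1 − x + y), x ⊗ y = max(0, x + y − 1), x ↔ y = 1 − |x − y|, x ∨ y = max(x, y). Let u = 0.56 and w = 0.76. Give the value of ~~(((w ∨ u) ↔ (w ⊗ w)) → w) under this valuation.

w ∨ u = max(0.76, 0.56) = 0.76
w ⊗ w = max(0, 0.76 + 0.76 − 1) = max(0, 0.52) = 0.52
(w ∨ u) ↔ (w ⊗ w) = 1 − |0.76 − 0.52| = 1 − 0.24 = 0.76
((w ∨ u) ↔ (w ⊗ w)) → w = min(1, 1 − 0.76 + 0.76) = min(1, 1.00) = 1.00
~(((w ∨ u) ↔ (w ⊗ w)) → w) = 1 − 1.00 = 0.00
~~(((w ∨ u) ↔ (w ⊗ w)) → w) = 1 − 0.00 = 1.00

1.00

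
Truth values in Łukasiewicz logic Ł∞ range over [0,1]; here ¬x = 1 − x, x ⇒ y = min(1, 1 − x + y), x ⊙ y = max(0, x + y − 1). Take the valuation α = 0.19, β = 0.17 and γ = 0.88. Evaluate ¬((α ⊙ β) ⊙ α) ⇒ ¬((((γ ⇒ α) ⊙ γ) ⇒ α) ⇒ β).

α ⊙ β = max(0, 0.19 + 0.17 − 1) = max(0, -0.64) = 0.00
(α ⊙ β) ⊙ α = max(0, 0.00 + 0.19 − 1) = max(0, -0.81) = 0.00
¬((α ⊙ β) ⊙ α) = 1 − 0.00 = 1.00
γ ⇒ α = min(1, 1 − 0.88 + 0.19) = min(1, 0.31) = 0.31
(γ ⇒ α) ⊙ γ = max(0, 0.31 + 0.88 − 1) = max(0, 0.19) = 0.19
((γ ⇒ α) ⊙ γ) ⇒ α = min(1, 1 − 0.19 + 0.19) = min(1, 1.00) = 1.00
(((γ ⇒ α) ⊙ γ) ⇒ α) ⇒ β = min(1, 1 − 1.00 + 0.17) = min(1, 0.17) = 0.17
¬((((γ ⇒ α) ⊙ γ) ⇒ α) ⇒ β) = 1 − 0.17 = 0.83
¬((α ⊙ β) ⊙ α) ⇒ ¬((((γ ⇒ α) ⊙ γ) ⇒ α) ⇒ β) = min(1, 1 − 1.00 + 0.83) = min(1, 0.83) = 0.83

0.83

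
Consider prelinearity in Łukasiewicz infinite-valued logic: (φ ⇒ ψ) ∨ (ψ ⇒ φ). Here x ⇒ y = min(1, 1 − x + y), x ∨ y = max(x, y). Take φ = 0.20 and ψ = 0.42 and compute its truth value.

φ ⇒ ψ = min(1, 1 − 0.20 + 0.42) = min(1, 1.22) = 1.00
ψ ⇒ φ = min(1, 1 − 0.42 + 0.20) = min(1, 0.78) = 0.78
(φ ⇒ ψ) ∨ (ψ ⇒ φ) = max(1.00, 0.78) = 1.00
(As expected: a Ł∞-tautology — holds in every MV-chain.)

1.00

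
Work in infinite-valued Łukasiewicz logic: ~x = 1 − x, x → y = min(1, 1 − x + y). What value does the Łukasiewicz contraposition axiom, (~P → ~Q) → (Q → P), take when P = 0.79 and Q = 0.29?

~P = 1 − 0.79 = 0.21
~Q = 1 − 0.29 = 0.71
~P → ~Q = min(1, 1 − 0.21 + 0.71) = min(1, 1.50) = 1.00
Q → P = min(1, 1 − 0.29 + 0.79) = min(1, 1.50) = 1.00
(~P → ~Q) → (Q → P) = min(1, 1 − 1.00 + 1.00) = min(1, 1.00) = 1.00
(As expected: an axiom of Ł∞, always 1.)

1.00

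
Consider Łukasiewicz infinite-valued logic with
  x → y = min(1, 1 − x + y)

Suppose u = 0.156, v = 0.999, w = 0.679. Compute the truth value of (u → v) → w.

0.679

u → v = min(1, 1 − 0.156 + 0.999) = min(1, 1.843) = 1.000
(u → v) → w = min(1, 1 − 1.000 + 0.679) = min(1, 0.679) = 0.679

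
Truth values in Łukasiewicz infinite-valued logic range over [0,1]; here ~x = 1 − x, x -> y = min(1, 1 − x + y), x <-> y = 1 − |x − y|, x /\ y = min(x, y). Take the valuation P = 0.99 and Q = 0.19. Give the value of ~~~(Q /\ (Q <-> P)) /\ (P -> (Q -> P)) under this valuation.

0.81

Q <-> P = 1 − |0.19 − 0.99| = 1 − 0.80 = 0.20
Q /\ (Q <-> P) = min(0.19, 0.20) = 0.19
~(Q /\ (Q <-> P)) = 1 − 0.19 = 0.81
~~(Q /\ (Q <-> P)) = 1 − 0.81 = 0.19
~~~(Q /\ (Q <-> P)) = 1 − 0.19 = 0.81
Q -> P = min(1, 1 − 0.19 + 0.99) = min(1, 1.80) = 1.00
P -> (Q -> P) = min(1, 1 − 0.99 + 1.00) = min(1, 1.01) = 1.00
~~~(Q /\ (Q <-> P)) /\ (P -> (Q -> P)) = min(0.81, 1.00) = 0.81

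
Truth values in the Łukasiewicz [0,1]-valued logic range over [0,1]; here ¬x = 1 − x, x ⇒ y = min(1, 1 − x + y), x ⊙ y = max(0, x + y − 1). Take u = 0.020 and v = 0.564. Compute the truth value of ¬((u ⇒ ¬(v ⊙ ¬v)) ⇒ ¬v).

¬v = 1 − 0.564 = 0.436
v ⊙ ¬v = max(0, 0.564 + 0.436 − 1) = max(0, 0.000) = 0.000
¬(v ⊙ ¬v) = 1 − 0.000 = 1.000
u ⇒ ¬(v ⊙ ¬v) = min(1, 1 − 0.020 + 1.000) = min(1, 1.980) = 1.000
(u ⇒ ¬(v ⊙ ¬v)) ⇒ ¬v = min(1, 1 − 1.000 + 0.436) = min(1, 0.436) = 0.436
¬((u ⇒ ¬(v ⊙ ¬v)) ⇒ ¬v) = 1 − 0.436 = 0.564

0.564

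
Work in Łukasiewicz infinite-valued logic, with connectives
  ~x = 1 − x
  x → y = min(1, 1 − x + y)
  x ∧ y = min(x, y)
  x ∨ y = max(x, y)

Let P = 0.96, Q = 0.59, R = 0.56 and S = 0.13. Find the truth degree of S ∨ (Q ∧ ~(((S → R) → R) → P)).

0.13

S → R = min(1, 1 − 0.13 + 0.56) = min(1, 1.43) = 1.00
(S → R) → R = min(1, 1 − 1.00 + 0.56) = min(1, 0.56) = 0.56
((S → R) → R) → P = min(1, 1 − 0.56 + 0.96) = min(1, 1.40) = 1.00
~(((S → R) → R) → P) = 1 − 1.00 = 0.00
Q ∧ ~(((S → R) → R) → P) = min(0.59, 0.00) = 0.00
S ∨ (Q ∧ ~(((S → R) → R) → P)) = max(0.13, 0.00) = 0.13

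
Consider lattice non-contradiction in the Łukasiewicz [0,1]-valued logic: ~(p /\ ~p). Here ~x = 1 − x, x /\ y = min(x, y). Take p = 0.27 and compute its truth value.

0.73

~p = 1 − 0.27 = 0.73
p /\ ~p = min(0.27, 0.73) = 0.27
~(p /\ ~p) = 1 − 0.27 = 0.73
(The value 0.73 < 1 shows this instance is not satisfied; not a Ł∞-tautology — its value is 1 − min(a, 1−a).)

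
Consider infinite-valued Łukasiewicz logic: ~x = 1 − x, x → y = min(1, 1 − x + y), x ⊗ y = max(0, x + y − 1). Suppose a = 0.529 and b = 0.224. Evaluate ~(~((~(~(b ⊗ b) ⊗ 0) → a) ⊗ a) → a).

b ⊗ b = max(0, 0.224 + 0.224 − 1) = max(0, -0.552) = 0.000
~(b ⊗ b) = 1 − 0.000 = 1.000
~(b ⊗ b) ⊗ 0 = max(0, 1.000 + 0.000 − 1) = max(0, 0.000) = 0.000
~(~(b ⊗ b) ⊗ 0) = 1 − 0.000 = 1.000
~(~(b ⊗ b) ⊗ 0) → a = min(1, 1 − 1.000 + 0.529) = min(1, 0.529) = 0.529
(~(~(b ⊗ b) ⊗ 0) → a) ⊗ a = max(0, 0.529 + 0.529 − 1) = max(0, 0.058) = 0.058
~((~(~(b ⊗ b) ⊗ 0) → a) ⊗ a) = 1 − 0.058 = 0.942
~((~(~(b ⊗ b) ⊗ 0) → a) ⊗ a) → a = min(1, 1 − 0.942 + 0.529) = min(1, 0.587) = 0.587
~(~((~(~(b ⊗ b) ⊗ 0) → a) ⊗ a) → a) = 1 − 0.587 = 0.413

0.413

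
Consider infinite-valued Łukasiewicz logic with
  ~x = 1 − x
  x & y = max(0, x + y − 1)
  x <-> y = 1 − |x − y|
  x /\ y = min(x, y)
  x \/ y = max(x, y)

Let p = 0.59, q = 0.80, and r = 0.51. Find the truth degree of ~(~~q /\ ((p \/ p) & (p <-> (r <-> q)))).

~q = 1 − 0.80 = 0.20
~~q = 1 − 0.20 = 0.80
p \/ p = max(0.59, 0.59) = 0.59
r <-> q = 1 − |0.51 − 0.80| = 1 − 0.29 = 0.71
p <-> (r <-> q) = 1 − |0.59 − 0.71| = 1 − 0.12 = 0.88
(p \/ p) & (p <-> (r <-> q)) = max(0, 0.59 + 0.88 − 1) = max(0, 0.47) = 0.47
~~q /\ ((p \/ p) & (p <-> (r <-> q))) = min(0.80, 0.47) = 0.47
~(~~q /\ ((p \/ p) & (p <-> (r <-> q)))) = 1 − 0.47 = 0.53

0.53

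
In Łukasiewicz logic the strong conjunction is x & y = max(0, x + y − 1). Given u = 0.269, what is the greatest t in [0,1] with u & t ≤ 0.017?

The residuum of the Łukasiewicz t-norm gives the supremum: min(1, 1 − 0.269 + 0.017).
1 − 0.269 + 0.017 = 0.748, so t = min(1, 0.748) = 0.748.
Check: 0.269 & 0.748 = max(0, 0.017) = 0.017 ≤ 0.017.

0.748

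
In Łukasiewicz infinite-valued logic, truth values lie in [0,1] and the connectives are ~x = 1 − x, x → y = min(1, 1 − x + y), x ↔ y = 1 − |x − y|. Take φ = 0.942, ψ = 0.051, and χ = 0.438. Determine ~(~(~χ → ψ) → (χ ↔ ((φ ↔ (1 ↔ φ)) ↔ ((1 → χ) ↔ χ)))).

~χ = 1 − 0.438 = 0.562
~χ → ψ = min(1, 1 − 0.562 + 0.051) = min(1, 0.489) = 0.489
~(~χ → ψ) = 1 − 0.489 = 0.511
1 ↔ φ = 1 − |1.000 − 0.942| = 1 − 0.058 = 0.942
φ ↔ (1 ↔ φ) = 1 − |0.942 − 0.942| = 1 − 0.000 = 1.000
1 → χ = min(1, 1 − 1.000 + 0.438) = min(1, 0.438) = 0.438
(1 → χ) ↔ χ = 1 − |0.438 − 0.438| = 1 − 0.000 = 1.000
(φ ↔ (1 ↔ φ)) ↔ ((1 → χ) ↔ χ) = 1 − |1.000 − 1.000| = 1 − 0.000 = 1.000
χ ↔ ((φ ↔ (1 ↔ φ)) ↔ ((1 → χ) ↔ χ)) = 1 − |0.438 − 1.000| = 1 − 0.562 = 0.438
~(~χ → ψ) → (χ ↔ ((φ ↔ (1 ↔ φ)) ↔ ((1 → χ) ↔ χ))) = min(1, 1 − 0.511 + 0.438) = min(1, 0.927) = 0.927
~(~(~χ → ψ) → (χ ↔ ((φ ↔ (1 ↔ φ)) ↔ ((1 → χ) ↔ χ)))) = 1 − 0.927 = 0.073

0.073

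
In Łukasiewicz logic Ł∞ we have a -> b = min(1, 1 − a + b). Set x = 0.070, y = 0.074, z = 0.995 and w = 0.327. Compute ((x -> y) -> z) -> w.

x -> y = min(1, 1 − 0.070 + 0.074) = min(1, 1.004) = 1.000
(x -> y) -> z = min(1, 1 − 1.000 + 0.995) = min(1, 0.995) = 0.995
((x -> y) -> z) -> w = min(1, 1 − 0.995 + 0.327) = min(1, 0.332) = 0.332

0.332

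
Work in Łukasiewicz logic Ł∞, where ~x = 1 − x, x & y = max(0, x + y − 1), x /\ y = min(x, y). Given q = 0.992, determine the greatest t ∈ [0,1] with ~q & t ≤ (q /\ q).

1.000

~q = 1 − 0.992 = 0.008
So the left factor is ~q = 0.008.
q /\ q = min(0.992, 0.992) = 0.992
So the right-hand bound is q /\ q = 0.992.
The residuum of the Łukasiewicz t-norm gives the supremum: min(1, 1 − 0.008 + 0.992).
1 − 0.008 + 0.992 = 1.984, so t = min(1, 1.984) = 1.000.
Check: 0.008 & 1.000 = max(0, 0.008) = 0.008 ≤ 0.992.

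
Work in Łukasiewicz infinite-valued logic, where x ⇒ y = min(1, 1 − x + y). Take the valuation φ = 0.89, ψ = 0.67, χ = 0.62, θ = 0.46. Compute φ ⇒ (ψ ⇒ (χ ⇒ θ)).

χ ⇒ θ = min(1, 1 − 0.62 + 0.46) = min(1, 0.84) = 0.84
ψ ⇒ (χ ⇒ θ) = min(1, 1 − 0.67 + 0.84) = min(1, 1.17) = 1.00
φ ⇒ (ψ ⇒ (χ ⇒ θ)) = min(1, 1 − 0.89 + 1.00) = min(1, 1.11) = 1.00

1.00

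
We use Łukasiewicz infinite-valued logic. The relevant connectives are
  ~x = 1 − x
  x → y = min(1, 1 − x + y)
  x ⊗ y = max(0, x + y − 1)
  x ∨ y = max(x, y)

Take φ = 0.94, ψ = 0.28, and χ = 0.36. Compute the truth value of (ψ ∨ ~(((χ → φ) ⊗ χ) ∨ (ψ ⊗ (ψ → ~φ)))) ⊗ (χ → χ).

χ → φ = min(1, 1 − 0.36 + 0.94) = min(1, 1.58) = 1.00
(χ → φ) ⊗ χ = max(0, 1.00 + 0.36 − 1) = max(0, 0.36) = 0.36
~φ = 1 − 0.94 = 0.06
ψ → ~φ = min(1, 1 − 0.28 + 0.06) = min(1, 0.78) = 0.78
ψ ⊗ (ψ → ~φ) = max(0, 0.28 + 0.78 − 1) = max(0, 0.06) = 0.06
((χ → φ) ⊗ χ) ∨ (ψ ⊗ (ψ → ~φ)) = max(0.36, 0.06) = 0.36
~(((χ → φ) ⊗ χ) ∨ (ψ ⊗ (ψ → ~φ))) = 1 − 0.36 = 0.64
ψ ∨ ~(((χ → φ) ⊗ χ) ∨ (ψ ⊗ (ψ → ~φ))) = max(0.28, 0.64) = 0.64
χ → χ = min(1, 1 − 0.36 + 0.36) = min(1, 1.00) = 1.00
(ψ ∨ ~(((χ → φ) ⊗ χ) ∨ (ψ ⊗ (ψ → ~φ)))) ⊗ (χ → χ) = max(0, 0.64 + 1.00 − 1) = max(0, 0.64) = 0.64

0.64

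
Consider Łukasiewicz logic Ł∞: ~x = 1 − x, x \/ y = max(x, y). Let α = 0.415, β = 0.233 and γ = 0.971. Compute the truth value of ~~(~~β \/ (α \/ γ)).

0.971

~β = 1 − 0.233 = 0.767
~~β = 1 − 0.767 = 0.233
α \/ γ = max(0.415, 0.971) = 0.971
~~β \/ (α \/ γ) = max(0.233, 0.971) = 0.971
~(~~β \/ (α \/ γ)) = 1 − 0.971 = 0.029
~~(~~β \/ (α \/ γ)) = 1 − 0.029 = 0.971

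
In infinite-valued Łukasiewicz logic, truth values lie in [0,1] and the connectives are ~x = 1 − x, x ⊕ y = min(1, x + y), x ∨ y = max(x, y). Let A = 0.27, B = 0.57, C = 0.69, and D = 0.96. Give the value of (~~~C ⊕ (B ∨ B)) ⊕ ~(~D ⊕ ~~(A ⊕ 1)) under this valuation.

~C = 1 − 0.69 = 0.31
~~C = 1 − 0.31 = 0.69
~~~C = 1 − 0.69 = 0.31
B ∨ B = max(0.57, 0.57) = 0.57
~~~C ⊕ (B ∨ B) = min(1, 0.31 + 0.57) = min(1, 0.88) = 0.88
~D = 1 − 0.96 = 0.04
A ⊕ 1 = min(1, 0.27 + 1.00) = min(1, 1.27) = 1.00
~(A ⊕ 1) = 1 − 1.00 = 0.00
~~(A ⊕ 1) = 1 − 0.00 = 1.00
~D ⊕ ~~(A ⊕ 1) = min(1, 0.04 + 1.00) = min(1, 1.04) = 1.00
~(~D ⊕ ~~(A ⊕ 1)) = 1 − 1.00 = 0.00
(~~~C ⊕ (B ∨ B)) ⊕ ~(~D ⊕ ~~(A ⊕ 1)) = min(1, 0.88 + 0.00) = min(1, 0.88) = 0.88

0.88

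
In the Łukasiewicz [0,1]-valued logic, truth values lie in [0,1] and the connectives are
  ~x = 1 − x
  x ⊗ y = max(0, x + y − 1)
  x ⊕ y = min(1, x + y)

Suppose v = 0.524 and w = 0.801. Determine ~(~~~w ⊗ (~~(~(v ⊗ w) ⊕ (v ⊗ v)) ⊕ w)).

~w = 1 − 0.801 = 0.199
~~w = 1 − 0.199 = 0.801
~~~w = 1 − 0.801 = 0.199
v ⊗ w = max(0, 0.524 + 0.801 − 1) = max(0, 0.325) = 0.325
~(v ⊗ w) = 1 − 0.325 = 0.675
v ⊗ v = max(0, 0.524 + 0.524 − 1) = max(0, 0.048) = 0.048
~(v ⊗ w) ⊕ (v ⊗ v) = min(1, 0.675 + 0.048) = min(1, 0.723) = 0.723
~(~(v ⊗ w) ⊕ (v ⊗ v)) = 1 − 0.723 = 0.277
~~(~(v ⊗ w) ⊕ (v ⊗ v)) = 1 − 0.277 = 0.723
~~(~(v ⊗ w) ⊕ (v ⊗ v)) ⊕ w = min(1, 0.723 + 0.801) = min(1, 1.524) = 1.000
~~~w ⊗ (~~(~(v ⊗ w) ⊕ (v ⊗ v)) ⊕ w) = max(0, 0.199 + 1.000 − 1) = max(0, 0.199) = 0.199
~(~~~w ⊗ (~~(~(v ⊗ w) ⊕ (v ⊗ v)) ⊕ w)) = 1 − 0.199 = 0.801

0.801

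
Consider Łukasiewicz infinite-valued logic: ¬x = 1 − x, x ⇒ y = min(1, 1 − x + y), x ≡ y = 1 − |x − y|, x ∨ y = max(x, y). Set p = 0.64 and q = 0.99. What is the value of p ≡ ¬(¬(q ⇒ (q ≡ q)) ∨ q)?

q ≡ q = 1 − |0.99 − 0.99| = 1 − 0.00 = 1.00
q ⇒ (q ≡ q) = min(1, 1 − 0.99 + 1.00) = min(1, 1.01) = 1.00
¬(q ⇒ (q ≡ q)) = 1 − 1.00 = 0.00
¬(q ⇒ (q ≡ q)) ∨ q = max(0.00, 0.99) = 0.99
¬(¬(q ⇒ (q ≡ q)) ∨ q) = 1 − 0.99 = 0.01
p ≡ ¬(¬(q ⇒ (q ≡ q)) ∨ q) = 1 − |0.64 − 0.01| = 1 − 0.63 = 0.37

0.37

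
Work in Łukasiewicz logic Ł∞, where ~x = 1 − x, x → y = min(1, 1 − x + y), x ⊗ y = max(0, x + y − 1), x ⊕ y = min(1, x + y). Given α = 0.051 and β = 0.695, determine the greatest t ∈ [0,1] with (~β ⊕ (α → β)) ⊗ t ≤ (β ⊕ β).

1.000

~β = 1 − 0.695 = 0.305
α → β = min(1, 1 − 0.051 + 0.695) = min(1, 1.644) = 1.000
~β ⊕ (α → β) = min(1, 0.305 + 1.000) = min(1, 1.305) = 1.000
So the left factor is ~β ⊕ (α → β) = 1.000.
β ⊕ β = min(1, 0.695 + 0.695) = min(1, 1.390) = 1.000
So the right-hand bound is β ⊕ β = 1.000.
The residuum of the Łukasiewicz t-norm gives the supremum: min(1, 1 − 1.000 + 1.000).
1 − 1.000 + 1.000 = 1.000, so t = min(1, 1.000) = 1.000.
Check: 1.000 ⊗ 1.000 = max(0, 1.000) = 1.000 ≤ 1.000.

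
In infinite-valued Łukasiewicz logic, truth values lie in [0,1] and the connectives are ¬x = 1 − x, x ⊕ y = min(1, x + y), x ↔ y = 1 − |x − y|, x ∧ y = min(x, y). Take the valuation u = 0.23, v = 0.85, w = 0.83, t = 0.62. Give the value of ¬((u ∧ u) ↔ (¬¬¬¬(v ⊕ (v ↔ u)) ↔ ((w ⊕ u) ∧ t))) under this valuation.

0.39

u ∧ u = min(0.23, 0.23) = 0.23
v ↔ u = 1 − |0.85 − 0.23| = 1 − 0.62 = 0.38
v ⊕ (v ↔ u) = min(1, 0.85 + 0.38) = min(1, 1.23) = 1.00
¬(v ⊕ (v ↔ u)) = 1 − 1.00 = 0.00
¬¬(v ⊕ (v ↔ u)) = 1 − 0.00 = 1.00
¬¬¬(v ⊕ (v ↔ u)) = 1 − 1.00 = 0.00
¬¬¬¬(v ⊕ (v ↔ u)) = 1 − 0.00 = 1.00
w ⊕ u = min(1, 0.83 + 0.23) = min(1, 1.06) = 1.00
(w ⊕ u) ∧ t = min(1.00, 0.62) = 0.62
¬¬¬¬(v ⊕ (v ↔ u)) ↔ ((w ⊕ u) ∧ t) = 1 − |1.00 − 0.62| = 1 − 0.38 = 0.62
(u ∧ u) ↔ (¬¬¬¬(v ⊕ (v ↔ u)) ↔ ((w ⊕ u) ∧ t)) = 1 − |0.23 − 0.62| = 1 − 0.39 = 0.61
¬((u ∧ u) ↔ (¬¬¬¬(v ⊕ (v ↔ u)) ↔ ((w ⊕ u) ∧ t))) = 1 − 0.61 = 0.39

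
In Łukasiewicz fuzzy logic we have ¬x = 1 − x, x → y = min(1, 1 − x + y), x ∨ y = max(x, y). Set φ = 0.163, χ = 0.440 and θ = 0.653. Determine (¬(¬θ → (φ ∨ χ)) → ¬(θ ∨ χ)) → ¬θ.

0.347

¬θ = 1 − 0.653 = 0.347
φ ∨ χ = max(0.163, 0.440) = 0.440
¬θ → (φ ∨ χ) = min(1, 1 − 0.347 + 0.440) = min(1, 1.093) = 1.000
¬(¬θ → (φ ∨ χ)) = 1 − 1.000 = 0.000
θ ∨ χ = max(0.653, 0.440) = 0.653
¬(θ ∨ χ) = 1 − 0.653 = 0.347
¬(¬θ → (φ ∨ χ)) → ¬(θ ∨ χ) = min(1, 1 − 0.000 + 0.347) = min(1, 1.347) = 1.000
(¬(¬θ → (φ ∨ χ)) → ¬(θ ∨ χ)) → ¬θ = min(1, 1 − 1.000 + 0.347) = min(1, 0.347) = 0.347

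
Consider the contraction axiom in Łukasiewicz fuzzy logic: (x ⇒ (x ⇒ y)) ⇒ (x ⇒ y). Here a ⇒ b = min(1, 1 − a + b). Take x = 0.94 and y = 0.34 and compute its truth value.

0.94

x ⇒ y = min(1, 1 − 0.94 + 0.34) = min(1, 0.40) = 0.40
x ⇒ (x ⇒ y) = min(1, 1 − 0.94 + 0.40) = min(1, 0.46) = 0.46
(x ⇒ (x ⇒ y)) ⇒ (x ⇒ y) = min(1, 1 − 0.46 + 0.40) = min(1, 0.94) = 0.94
(The value 0.94 < 1 shows this instance is not satisfied; fails in Ł∞ (the t-norm is not idempotent).)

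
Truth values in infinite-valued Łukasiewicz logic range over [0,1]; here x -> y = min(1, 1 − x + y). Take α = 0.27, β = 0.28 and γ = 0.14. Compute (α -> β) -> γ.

0.14

α -> β = min(1, 1 − 0.27 + 0.28) = min(1, 1.01) = 1.00
(α -> β) -> γ = min(1, 1 − 1.00 + 0.14) = min(1, 0.14) = 0.14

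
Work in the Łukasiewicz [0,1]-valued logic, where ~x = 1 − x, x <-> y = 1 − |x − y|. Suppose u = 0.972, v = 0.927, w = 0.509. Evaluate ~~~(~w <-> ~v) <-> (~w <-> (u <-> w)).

0.464

~w = 1 − 0.509 = 0.491
~v = 1 − 0.927 = 0.073
~w <-> ~v = 1 − |0.491 − 0.073| = 1 − 0.418 = 0.582
~(~w <-> ~v) = 1 − 0.582 = 0.418
~~(~w <-> ~v) = 1 − 0.418 = 0.582
~~~(~w <-> ~v) = 1 − 0.582 = 0.418
u <-> w = 1 − |0.972 − 0.509| = 1 − 0.463 = 0.537
~w <-> (u <-> w) = 1 − |0.491 − 0.537| = 1 − 0.046 = 0.954
~~~(~w <-> ~v) <-> (~w <-> (u <-> w)) = 1 − |0.418 − 0.954| = 1 − 0.536 = 0.464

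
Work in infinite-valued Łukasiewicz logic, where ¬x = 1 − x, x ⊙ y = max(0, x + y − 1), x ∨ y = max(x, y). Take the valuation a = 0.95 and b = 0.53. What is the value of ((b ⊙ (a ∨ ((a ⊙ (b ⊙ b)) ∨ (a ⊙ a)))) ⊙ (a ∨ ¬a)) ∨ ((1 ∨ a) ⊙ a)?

b ⊙ b = max(0, 0.53 + 0.53 − 1) = max(0, 0.06) = 0.06
a ⊙ (b ⊙ b) = max(0, 0.95 + 0.06 − 1) = max(0, 0.01) = 0.01
a ⊙ a = max(0, 0.95 + 0.95 − 1) = max(0, 0.90) = 0.90
(a ⊙ (b ⊙ b)) ∨ (a ⊙ a) = max(0.01, 0.90) = 0.90
a ∨ ((a ⊙ (b ⊙ b)) ∨ (a ⊙ a)) = max(0.95, 0.90) = 0.95
b ⊙ (a ∨ ((a ⊙ (b ⊙ b)) ∨ (a ⊙ a))) = max(0, 0.53 + 0.95 − 1) = max(0, 0.48) = 0.48
¬a = 1 − 0.95 = 0.05
a ∨ ¬a = max(0.95, 0.05) = 0.95
(b ⊙ (a ∨ ((a ⊙ (b ⊙ b)) ∨ (a ⊙ a)))) ⊙ (a ∨ ¬a) = max(0, 0.48 + 0.95 − 1) = max(0, 0.43) = 0.43
1 ∨ a = max(1.00, 0.95) = 1.00
(1 ∨ a) ⊙ a = max(0, 1.00 + 0.95 − 1) = max(0, 0.95) = 0.95
((b ⊙ (a ∨ ((a ⊙ (b ⊙ b)) ∨ (a ⊙ a)))) ⊙ (a ∨ ¬a)) ∨ ((1 ∨ a) ⊙ a) = max(0.43, 0.95) = 0.95

0.95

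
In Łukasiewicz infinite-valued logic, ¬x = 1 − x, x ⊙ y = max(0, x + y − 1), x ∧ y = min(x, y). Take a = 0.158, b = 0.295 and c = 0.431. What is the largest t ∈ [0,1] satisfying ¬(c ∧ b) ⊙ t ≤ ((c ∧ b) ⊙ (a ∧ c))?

0.295

c ∧ b = min(0.431, 0.295) = 0.295
¬(c ∧ b) = 1 − 0.295 = 0.705
So the left factor is ¬(c ∧ b) = 0.705.
a ∧ c = min(0.158, 0.431) = 0.158
(c ∧ b) ⊙ (a ∧ c) = max(0, 0.295 + 0.158 − 1) = max(0, -0.547) = 0.000
So the right-hand bound is (c ∧ b) ⊙ (a ∧ c) = 0.000.
The residuum of the Łukasiewicz t-norm gives the supremum: min(1, 1 − 0.705 + 0.000).
1 − 0.705 + 0.000 = 0.295, so t = min(1, 0.295) = 0.295.
Check: 0.705 ⊙ 0.295 = max(0, 0.000) = 0.000 ≤ 0.000.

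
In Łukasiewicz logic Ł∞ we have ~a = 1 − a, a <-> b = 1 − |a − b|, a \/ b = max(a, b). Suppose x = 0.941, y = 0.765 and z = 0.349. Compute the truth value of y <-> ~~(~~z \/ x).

0.824

~z = 1 − 0.349 = 0.651
~~z = 1 − 0.651 = 0.349
~~z \/ x = max(0.349, 0.941) = 0.941
~(~~z \/ x) = 1 − 0.941 = 0.059
~~(~~z \/ x) = 1 − 0.059 = 0.941
y <-> ~~(~~z \/ x) = 1 − |0.765 − 0.941| = 1 − 0.176 = 0.824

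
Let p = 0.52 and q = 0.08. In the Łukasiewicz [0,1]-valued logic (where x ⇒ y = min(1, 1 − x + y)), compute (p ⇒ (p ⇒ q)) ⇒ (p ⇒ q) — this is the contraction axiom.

p ⇒ q = min(1, 1 − 0.52 + 0.08) = min(1, 0.56) = 0.56
p ⇒ (p ⇒ q) = min(1, 1 − 0.52 + 0.56) = min(1, 1.04) = 1.00
(p ⇒ (p ⇒ q)) ⇒ (p ⇒ q) = min(1, 1 − 1.00 + 0.56) = min(1, 0.56) = 0.56
(The value 0.56 < 1 shows this instance is not satisfied; fails in Ł∞ (the t-norm is not idempotent).)

0.56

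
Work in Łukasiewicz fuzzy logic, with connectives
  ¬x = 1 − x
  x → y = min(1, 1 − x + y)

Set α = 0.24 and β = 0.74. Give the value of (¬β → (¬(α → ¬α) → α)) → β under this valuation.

0.74

¬β = 1 − 0.74 = 0.26
¬α = 1 − 0.24 = 0.76
α → ¬α = min(1, 1 − 0.24 + 0.76) = min(1, 1.52) = 1.00
¬(α → ¬α) = 1 − 1.00 = 0.00
¬(α → ¬α) → α = min(1, 1 − 0.00 + 0.24) = min(1, 1.24) = 1.00
¬β → (¬(α → ¬α) → α) = min(1, 1 − 0.26 + 1.00) = min(1, 1.74) = 1.00
(¬β → (¬(α → ¬α) → α)) → β = min(1, 1 − 1.00 + 0.74) = min(1, 0.74) = 0.74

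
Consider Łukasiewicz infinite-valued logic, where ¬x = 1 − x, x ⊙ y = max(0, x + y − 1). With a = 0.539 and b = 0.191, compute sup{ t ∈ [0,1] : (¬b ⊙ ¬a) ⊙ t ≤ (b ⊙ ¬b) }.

¬b = 1 − 0.191 = 0.809
¬a = 1 − 0.539 = 0.461
¬b ⊙ ¬a = max(0, 0.809 + 0.461 − 1) = max(0, 0.270) = 0.270
So the left factor is ¬b ⊙ ¬a = 0.270.
b ⊙ ¬b = max(0, 0.191 + 0.809 − 1) = max(0, 0.000) = 0.000
So the right-hand bound is b ⊙ ¬b = 0.000.
The residuum of the Łukasiewicz t-norm gives the supremum: min(1, 1 − 0.270 + 0.000).
1 − 0.270 + 0.000 = 0.730, so t = min(1, 0.730) = 0.730.
Check: 0.270 ⊙ 0.730 = max(0, 0.000) = 0.000 ≤ 0.000.

0.730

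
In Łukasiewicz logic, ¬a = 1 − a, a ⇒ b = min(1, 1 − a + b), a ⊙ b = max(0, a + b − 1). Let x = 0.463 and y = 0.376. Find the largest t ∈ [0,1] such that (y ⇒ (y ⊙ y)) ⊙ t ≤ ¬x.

y ⊙ y = max(0, 0.376 + 0.376 − 1) = max(0, -0.248) = 0.000
y ⇒ (y ⊙ y) = min(1, 1 − 0.376 + 0.000) = min(1, 0.624) = 0.624
So the left factor is y ⇒ (y ⊙ y) = 0.624.
¬x = 1 − 0.463 = 0.537
So the right-hand bound is ¬x = 0.537.
The residuum of the Łukasiewicz t-norm gives the supremum: min(1, 1 − 0.624 + 0.537).
1 − 0.624 + 0.537 = 0.913, so t = min(1, 0.913) = 0.913.
Check: 0.624 ⊙ 0.913 = max(0, 0.537) = 0.537 ≤ 0.537.

0.913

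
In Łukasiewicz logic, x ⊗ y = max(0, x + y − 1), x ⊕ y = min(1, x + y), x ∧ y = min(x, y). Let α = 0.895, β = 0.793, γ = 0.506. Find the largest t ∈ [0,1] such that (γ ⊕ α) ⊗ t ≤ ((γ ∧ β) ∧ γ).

γ ⊕ α = min(1, 0.506 + 0.895) = min(1, 1.401) = 1.000
So the left factor is γ ⊕ α = 1.000.
γ ∧ β = min(0.506, 0.793) = 0.506
(γ ∧ β) ∧ γ = min(0.506, 0.506) = 0.506
So the right-hand bound is (γ ∧ β) ∧ γ = 0.506.
The residuum of the Łukasiewicz t-norm gives the supremum: min(1, 1 − 1.000 + 0.506).
1 − 1.000 + 0.506 = 0.506, so t = min(1, 0.506) = 0.506.
Check: 1.000 ⊗ 0.506 = max(0, 0.506) = 0.506 ≤ 0.506.

0.506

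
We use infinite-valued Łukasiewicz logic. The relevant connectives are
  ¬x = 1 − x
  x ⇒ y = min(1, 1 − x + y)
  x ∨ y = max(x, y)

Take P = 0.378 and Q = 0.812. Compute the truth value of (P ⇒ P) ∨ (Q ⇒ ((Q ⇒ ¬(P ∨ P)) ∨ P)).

1.000

P ⇒ P = min(1, 1 − 0.378 + 0.378) = min(1, 1.000) = 1.000
P ∨ P = max(0.378, 0.378) = 0.378
¬(P ∨ P) = 1 − 0.378 = 0.622
Q ⇒ ¬(P ∨ P) = min(1, 1 − 0.812 + 0.622) = min(1, 0.810) = 0.810
(Q ⇒ ¬(P ∨ P)) ∨ P = max(0.810, 0.378) = 0.810
Q ⇒ ((Q ⇒ ¬(P ∨ P)) ∨ P) = min(1, 1 − 0.812 + 0.810) = min(1, 0.998) = 0.998
(P ⇒ P) ∨ (Q ⇒ ((Q ⇒ ¬(P ∨ P)) ∨ P)) = max(1.000, 0.998) = 1.000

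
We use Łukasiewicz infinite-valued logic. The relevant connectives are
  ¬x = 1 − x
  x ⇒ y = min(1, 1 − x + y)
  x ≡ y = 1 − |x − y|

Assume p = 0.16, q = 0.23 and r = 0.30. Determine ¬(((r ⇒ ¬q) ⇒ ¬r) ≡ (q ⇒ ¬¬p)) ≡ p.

¬q = 1 − 0.23 = 0.77
r ⇒ ¬q = min(1, 1 − 0.30 + 0.77) = min(1, 1.47) = 1.00
¬r = 1 − 0.30 = 0.70
(r ⇒ ¬q) ⇒ ¬r = min(1, 1 − 1.00 + 0.70) = min(1, 0.70) = 0.70
¬p = 1 − 0.16 = 0.84
¬¬p = 1 − 0.84 = 0.16
q ⇒ ¬¬p = min(1, 1 − 0.23 + 0.16) = min(1, 0.93) = 0.93
((r ⇒ ¬q) ⇒ ¬r) ≡ (q ⇒ ¬¬p) = 1 − |0.70 − 0.93| = 1 − 0.23 = 0.77
¬(((r ⇒ ¬q) ⇒ ¬r) ≡ (q ⇒ ¬¬p)) = 1 − 0.77 = 0.23
¬(((r ⇒ ¬q) ⇒ ¬r) ≡ (q ⇒ ¬¬p)) ≡ p = 1 − |0.23 − 0.16| = 1 − 0.07 = 0.93

0.93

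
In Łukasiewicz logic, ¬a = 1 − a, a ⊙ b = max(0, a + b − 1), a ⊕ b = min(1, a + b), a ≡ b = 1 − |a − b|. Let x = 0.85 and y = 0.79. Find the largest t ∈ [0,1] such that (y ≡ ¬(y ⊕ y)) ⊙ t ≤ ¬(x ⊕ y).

0.79

y ⊕ y = min(1, 0.79 + 0.79) = min(1, 1.58) = 1.00
¬(y ⊕ y) = 1 − 1.00 = 0.00
y ≡ ¬(y ⊕ y) = 1 − |0.79 − 0.00| = 1 − 0.79 = 0.21
So the left factor is y ≡ ¬(y ⊕ y) = 0.21.
x ⊕ y = min(1, 0.85 + 0.79) = min(1, 1.64) = 1.00
¬(x ⊕ y) = 1 − 1.00 = 0.00
So the right-hand bound is ¬(x ⊕ y) = 0.00.
The residuum of the Łukasiewicz t-norm gives the supremum: min(1, 1 − 0.21 + 0.00).
1 − 0.21 + 0.00 = 0.79, so t = min(1, 0.79) = 0.79.
Check: 0.21 ⊙ 0.79 = max(0, 0.00) = 0.00 ≤ 0.00.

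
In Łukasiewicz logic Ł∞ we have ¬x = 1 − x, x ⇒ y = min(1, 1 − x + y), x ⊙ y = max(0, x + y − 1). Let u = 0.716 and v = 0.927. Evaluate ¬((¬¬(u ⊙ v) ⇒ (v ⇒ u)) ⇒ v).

0.073

u ⊙ v = max(0, 0.716 + 0.927 − 1) = max(0, 0.643) = 0.643
¬(u ⊙ v) = 1 − 0.643 = 0.357
¬¬(u ⊙ v) = 1 − 0.357 = 0.643
v ⇒ u = min(1, 1 − 0.927 + 0.716) = min(1, 0.789) = 0.789
¬¬(u ⊙ v) ⇒ (v ⇒ u) = min(1, 1 − 0.643 + 0.789) = min(1, 1.146) = 1.000
(¬¬(u ⊙ v) ⇒ (v ⇒ u)) ⇒ v = min(1, 1 − 1.000 + 0.927) = min(1, 0.927) = 0.927
¬((¬¬(u ⊙ v) ⇒ (v ⇒ u)) ⇒ v) = 1 − 0.927 = 0.073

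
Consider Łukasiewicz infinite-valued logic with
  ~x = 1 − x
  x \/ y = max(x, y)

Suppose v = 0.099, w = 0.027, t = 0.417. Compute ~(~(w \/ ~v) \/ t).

~v = 1 − 0.099 = 0.901
w \/ ~v = max(0.027, 0.901) = 0.901
~(w \/ ~v) = 1 − 0.901 = 0.099
~(w \/ ~v) \/ t = max(0.099, 0.417) = 0.417
~(~(w \/ ~v) \/ t) = 1 − 0.417 = 0.583

0.583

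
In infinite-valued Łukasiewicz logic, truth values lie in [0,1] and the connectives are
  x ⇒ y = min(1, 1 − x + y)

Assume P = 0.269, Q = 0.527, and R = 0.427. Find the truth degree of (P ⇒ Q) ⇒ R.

P ⇒ Q = min(1, 1 − 0.269 + 0.527) = min(1, 1.258) = 1.000
(P ⇒ Q) ⇒ R = min(1, 1 − 1.000 + 0.427) = min(1, 0.427) = 0.427

0.427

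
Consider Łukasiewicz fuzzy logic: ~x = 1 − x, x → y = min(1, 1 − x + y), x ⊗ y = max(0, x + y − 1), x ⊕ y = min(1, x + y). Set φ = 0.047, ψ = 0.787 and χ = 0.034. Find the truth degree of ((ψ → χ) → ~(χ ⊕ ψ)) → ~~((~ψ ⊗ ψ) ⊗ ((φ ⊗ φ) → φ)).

0.068

ψ → χ = min(1, 1 − 0.787 + 0.034) = min(1, 0.247) = 0.247
χ ⊕ ψ = min(1, 0.034 + 0.787) = min(1, 0.821) = 0.821
~(χ ⊕ ψ) = 1 − 0.821 = 0.179
(ψ → χ) → ~(χ ⊕ ψ) = min(1, 1 − 0.247 + 0.179) = min(1, 0.932) = 0.932
~ψ = 1 − 0.787 = 0.213
~ψ ⊗ ψ = max(0, 0.213 + 0.787 − 1) = max(0, 0.000) = 0.000
φ ⊗ φ = max(0, 0.047 + 0.047 − 1) = max(0, -0.906) = 0.000
(φ ⊗ φ) → φ = min(1, 1 − 0.000 + 0.047) = min(1, 1.047) = 1.000
(~ψ ⊗ ψ) ⊗ ((φ ⊗ φ) → φ) = max(0, 0.000 + 1.000 − 1) = max(0, 0.000) = 0.000
~((~ψ ⊗ ψ) ⊗ ((φ ⊗ φ) → φ)) = 1 − 0.000 = 1.000
~~((~ψ ⊗ ψ) ⊗ ((φ ⊗ φ) → φ)) = 1 − 1.000 = 0.000
((ψ → χ) → ~(χ ⊕ ψ)) → ~~((~ψ ⊗ ψ) ⊗ ((φ ⊗ φ) → φ)) = min(1, 1 − 0.932 + 0.000) = min(1, 0.068) = 0.068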